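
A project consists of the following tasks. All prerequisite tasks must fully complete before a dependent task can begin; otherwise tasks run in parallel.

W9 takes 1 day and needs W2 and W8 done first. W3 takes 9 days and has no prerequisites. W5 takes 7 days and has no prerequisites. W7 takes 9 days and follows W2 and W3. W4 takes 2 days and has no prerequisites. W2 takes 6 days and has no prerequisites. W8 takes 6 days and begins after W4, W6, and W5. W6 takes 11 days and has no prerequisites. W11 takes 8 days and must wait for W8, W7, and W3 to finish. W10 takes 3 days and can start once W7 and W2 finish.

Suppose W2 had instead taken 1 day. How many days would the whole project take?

Baseline: W3→W7→W11 = 9+9+8 = 26 → 26 days.
W2 has 3 days of float (longest path through it is 23).
No other chain overtakes it, so the finish is 26 days.

26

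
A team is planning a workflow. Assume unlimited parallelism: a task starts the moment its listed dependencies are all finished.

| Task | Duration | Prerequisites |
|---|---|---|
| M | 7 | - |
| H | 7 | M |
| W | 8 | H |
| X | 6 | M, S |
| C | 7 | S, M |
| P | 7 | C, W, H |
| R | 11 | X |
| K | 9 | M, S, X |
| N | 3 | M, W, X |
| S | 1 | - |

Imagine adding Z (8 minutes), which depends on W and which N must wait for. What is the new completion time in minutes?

Originally the workflow takes 29 minutes.
With Z inserted, N now waits for max(M, W, X, Z).
New critical path: M→H→W→Z→N = 7+7+8+8+3 = 33 ⇒ 33 minutes.

33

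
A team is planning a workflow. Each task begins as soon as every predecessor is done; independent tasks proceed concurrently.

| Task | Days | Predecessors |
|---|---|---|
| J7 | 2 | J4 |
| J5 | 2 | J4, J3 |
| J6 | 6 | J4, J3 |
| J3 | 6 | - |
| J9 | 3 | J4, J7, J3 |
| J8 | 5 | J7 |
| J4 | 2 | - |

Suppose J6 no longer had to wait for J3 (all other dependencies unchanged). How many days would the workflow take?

Before: longest chain J3→J6 = 6+6 = 12, finish 12.
Without J3→J6, J6's earliest start moves from 6 to 2.
After: J3→J9 = 6+3 = 9 → 9 days.

9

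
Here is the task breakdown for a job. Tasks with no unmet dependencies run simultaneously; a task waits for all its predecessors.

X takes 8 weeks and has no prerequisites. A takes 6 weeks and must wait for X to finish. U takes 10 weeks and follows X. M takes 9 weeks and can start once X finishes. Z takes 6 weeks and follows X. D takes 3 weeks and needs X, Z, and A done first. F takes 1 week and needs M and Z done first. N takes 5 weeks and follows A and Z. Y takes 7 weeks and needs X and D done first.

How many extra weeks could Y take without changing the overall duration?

0

The longest chain is X→A→D→Y = 8+6+3+7 = 24; overall finish 24 weeks.
Y finishes as early as 24 and must finish by 24.
So Y can slip 24 − 24 = 0 weeks.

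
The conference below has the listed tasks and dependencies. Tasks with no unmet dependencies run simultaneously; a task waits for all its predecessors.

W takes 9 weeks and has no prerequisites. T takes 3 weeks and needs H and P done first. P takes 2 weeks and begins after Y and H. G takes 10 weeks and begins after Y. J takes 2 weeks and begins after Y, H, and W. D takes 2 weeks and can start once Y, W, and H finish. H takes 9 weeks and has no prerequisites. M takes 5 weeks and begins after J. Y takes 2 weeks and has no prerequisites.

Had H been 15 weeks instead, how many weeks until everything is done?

As given, the longest chain is H→J→M = 9+2+5 = 16, so the finish is 16 weeks.
Since H is critical, the +6 change carries straight to that chain (now 22 weeks).
The critical path is still H→J→M; finish is now 22 weeks.

22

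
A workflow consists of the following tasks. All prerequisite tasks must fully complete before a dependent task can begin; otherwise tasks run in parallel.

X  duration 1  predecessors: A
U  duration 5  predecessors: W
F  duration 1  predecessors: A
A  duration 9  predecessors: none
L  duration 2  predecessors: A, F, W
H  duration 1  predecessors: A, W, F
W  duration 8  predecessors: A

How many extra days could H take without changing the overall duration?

The longest chain is A→W→U = 9+8+5 = 22; overall finish 22 days.
H finishes as early as 18 and must finish by 22.
So H can slip 22 − 18 = 4 days.

4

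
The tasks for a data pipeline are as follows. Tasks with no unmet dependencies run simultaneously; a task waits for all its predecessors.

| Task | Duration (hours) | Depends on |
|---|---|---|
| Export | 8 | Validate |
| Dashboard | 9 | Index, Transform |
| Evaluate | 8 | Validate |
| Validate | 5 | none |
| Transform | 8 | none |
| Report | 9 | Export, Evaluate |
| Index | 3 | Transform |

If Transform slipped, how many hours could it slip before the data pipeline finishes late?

The longest chain is Validate→Evaluate→Report = 5+8+9 = 22; overall finish 22 hours.
The longest chain containing Transform totals 20 hours.
Slack of Transform = 2 − 0 = 2 hours.

2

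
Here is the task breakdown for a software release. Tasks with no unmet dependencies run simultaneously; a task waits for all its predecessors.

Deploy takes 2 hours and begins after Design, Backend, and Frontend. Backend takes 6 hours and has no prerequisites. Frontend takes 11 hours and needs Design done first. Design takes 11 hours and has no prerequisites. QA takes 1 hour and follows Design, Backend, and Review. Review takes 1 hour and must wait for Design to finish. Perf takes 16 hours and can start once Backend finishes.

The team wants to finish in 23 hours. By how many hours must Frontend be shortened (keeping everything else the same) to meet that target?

1

Current finish: 24 hours; target: 23.
Frontend is on every critical path, so each hour cut from Frontend cuts the finish by one (this holds down to a finish of 22).
Need 24 − 23 = 1 hour off Frontend → Frontend becomes 10 hours, finish becomes 23.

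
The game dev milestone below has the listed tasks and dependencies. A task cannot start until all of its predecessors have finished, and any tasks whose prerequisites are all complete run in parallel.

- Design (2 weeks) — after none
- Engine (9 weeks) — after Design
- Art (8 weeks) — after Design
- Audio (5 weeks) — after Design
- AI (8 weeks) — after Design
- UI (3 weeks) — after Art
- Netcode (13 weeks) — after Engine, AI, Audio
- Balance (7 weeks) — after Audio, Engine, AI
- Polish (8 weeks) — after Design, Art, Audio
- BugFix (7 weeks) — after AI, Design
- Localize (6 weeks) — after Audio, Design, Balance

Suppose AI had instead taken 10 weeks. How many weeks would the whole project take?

The binding path is Design→Engine→Netcode = 2+9+13 = 24; finish at 24 weeks.
AI has 1 week of float (longest path through it is 23).
Now Design→AI→Netcode = 2+10+13 = 25 is longest, so the finish becomes 25 weeks.

25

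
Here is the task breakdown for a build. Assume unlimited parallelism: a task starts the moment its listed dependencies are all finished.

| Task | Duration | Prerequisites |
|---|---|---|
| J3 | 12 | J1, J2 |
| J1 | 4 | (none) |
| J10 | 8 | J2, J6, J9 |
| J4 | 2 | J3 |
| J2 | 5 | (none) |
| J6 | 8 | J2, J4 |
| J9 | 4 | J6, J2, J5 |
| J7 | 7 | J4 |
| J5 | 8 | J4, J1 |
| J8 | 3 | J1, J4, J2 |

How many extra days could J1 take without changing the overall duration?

1

The longest chain is J2→J3→J4→J5→J9→J10 = 5+12+2+8+4+8 = 39; overall finish 39 days.
The longest chain containing J1 totals 38 days.
Float = 39 − 38 = 1.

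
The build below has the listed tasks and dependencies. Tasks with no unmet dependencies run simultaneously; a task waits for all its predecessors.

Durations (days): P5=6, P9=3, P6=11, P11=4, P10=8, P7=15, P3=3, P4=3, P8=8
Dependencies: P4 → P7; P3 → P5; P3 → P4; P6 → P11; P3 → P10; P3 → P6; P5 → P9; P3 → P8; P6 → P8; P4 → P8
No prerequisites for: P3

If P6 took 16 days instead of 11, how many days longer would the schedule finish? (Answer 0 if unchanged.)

Baseline: P3→P6→P8 = 3+11+8 = 22 → 22 days.
Since P6 is critical, the +5 change carries straight to that chain (now 27 days).
That remains the longest chain; total 27 days.
Change in finish: 27 − 22 = +5 days.

5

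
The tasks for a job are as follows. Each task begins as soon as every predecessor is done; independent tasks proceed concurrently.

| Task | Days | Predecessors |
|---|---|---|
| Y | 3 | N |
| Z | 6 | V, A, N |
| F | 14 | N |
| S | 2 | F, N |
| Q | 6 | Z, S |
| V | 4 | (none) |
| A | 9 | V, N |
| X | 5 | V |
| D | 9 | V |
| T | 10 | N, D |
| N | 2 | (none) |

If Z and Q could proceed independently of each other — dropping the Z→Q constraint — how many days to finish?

With the dependency in place, V→A→Z→Q = 4+9+6+6 = 25 sets the finish at 25 days.
Without Z→Q, Q's earliest start moves from 19 to 18.
The longest chain is now N→F→S→Q = 2+14+2+6 = 24, so the job takes 24 days.

24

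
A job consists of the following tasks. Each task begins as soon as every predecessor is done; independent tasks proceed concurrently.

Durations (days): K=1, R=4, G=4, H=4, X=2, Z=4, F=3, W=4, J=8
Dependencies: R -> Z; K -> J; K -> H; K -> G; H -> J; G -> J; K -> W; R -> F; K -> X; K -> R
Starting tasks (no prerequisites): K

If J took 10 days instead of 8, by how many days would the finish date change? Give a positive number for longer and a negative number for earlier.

The binding path is K→G→J = 1+4+8 = 13; finish at 13 days.
J is on the critical path; changing it to 10 makes that path 15 days.
That remains the longest chain; total 15 days.
Change in finish: 15 − 13 = +2 days.

2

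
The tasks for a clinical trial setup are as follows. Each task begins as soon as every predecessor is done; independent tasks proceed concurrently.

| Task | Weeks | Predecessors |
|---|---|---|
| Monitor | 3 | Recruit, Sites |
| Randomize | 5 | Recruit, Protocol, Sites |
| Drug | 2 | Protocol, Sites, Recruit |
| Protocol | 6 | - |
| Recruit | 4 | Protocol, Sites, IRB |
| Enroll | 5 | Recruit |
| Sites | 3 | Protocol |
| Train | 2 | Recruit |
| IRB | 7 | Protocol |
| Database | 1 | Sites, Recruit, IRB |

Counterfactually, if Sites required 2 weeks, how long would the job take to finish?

As given, the longest chain is Protocol→IRB→Recruit→Randomize = 6+7+4+5 = 22, so the finish is 22 weeks.
The longest path through Sites is only 18 weeks, so Sites has float 4.
That remains the longest chain; total 22 weeks.

22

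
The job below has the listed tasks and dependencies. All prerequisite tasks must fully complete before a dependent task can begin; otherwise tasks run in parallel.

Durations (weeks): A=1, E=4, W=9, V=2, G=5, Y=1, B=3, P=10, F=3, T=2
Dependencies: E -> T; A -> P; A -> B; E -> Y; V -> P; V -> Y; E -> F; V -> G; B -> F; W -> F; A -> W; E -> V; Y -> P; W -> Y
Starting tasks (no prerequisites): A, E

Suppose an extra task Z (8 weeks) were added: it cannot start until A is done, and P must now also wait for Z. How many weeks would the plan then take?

21

Originally the plan takes 21 weeks.
With Z inserted, P now waits for max(Y, V, A, Z).
New critical path: A→W→Y→P = 1+9+1+10 = 21 ⇒ 21 weeks.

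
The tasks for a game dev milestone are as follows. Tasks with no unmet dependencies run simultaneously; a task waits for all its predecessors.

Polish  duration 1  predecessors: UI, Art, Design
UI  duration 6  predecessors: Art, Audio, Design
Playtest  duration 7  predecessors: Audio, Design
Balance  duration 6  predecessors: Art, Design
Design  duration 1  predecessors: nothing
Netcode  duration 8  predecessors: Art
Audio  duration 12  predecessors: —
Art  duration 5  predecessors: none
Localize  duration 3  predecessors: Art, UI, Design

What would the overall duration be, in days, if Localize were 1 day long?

Baseline: Audio→UI→Localize = 12+6+3 = 21 → 21 days.
Localize is on the critical path; changing it to 1 makes that path 19 days.
New critical path: Audio→UI→Polish = 12+6+1 = 19 ⇒ 19 days.

19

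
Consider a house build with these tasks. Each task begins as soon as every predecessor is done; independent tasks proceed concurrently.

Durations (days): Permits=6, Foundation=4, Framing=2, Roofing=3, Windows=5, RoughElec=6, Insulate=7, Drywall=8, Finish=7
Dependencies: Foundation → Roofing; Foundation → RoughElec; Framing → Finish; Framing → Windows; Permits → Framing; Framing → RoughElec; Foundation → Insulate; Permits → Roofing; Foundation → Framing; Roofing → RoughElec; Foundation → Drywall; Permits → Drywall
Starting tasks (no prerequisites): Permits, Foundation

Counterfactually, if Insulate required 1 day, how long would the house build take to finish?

15

Critical path before the change: Permits→Framing→Finish = 6+2+7 = 15 giving 15 days.
The longest path through Insulate is only 11 days, so Insulate has float 4.
No other chain overtakes it, so the finish is 15 days.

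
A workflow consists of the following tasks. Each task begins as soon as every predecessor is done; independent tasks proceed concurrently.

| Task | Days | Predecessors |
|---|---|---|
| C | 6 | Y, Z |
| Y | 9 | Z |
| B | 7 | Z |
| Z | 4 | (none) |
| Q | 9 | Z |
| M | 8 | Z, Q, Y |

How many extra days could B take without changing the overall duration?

The longest chain is Z→Q→M = 4+9+8 = 21; overall finish 21 days.
Longest path through B: 11 days (earliest finish 11, latest finish 21).
So B can slip 21 − 11 = 10 days.

10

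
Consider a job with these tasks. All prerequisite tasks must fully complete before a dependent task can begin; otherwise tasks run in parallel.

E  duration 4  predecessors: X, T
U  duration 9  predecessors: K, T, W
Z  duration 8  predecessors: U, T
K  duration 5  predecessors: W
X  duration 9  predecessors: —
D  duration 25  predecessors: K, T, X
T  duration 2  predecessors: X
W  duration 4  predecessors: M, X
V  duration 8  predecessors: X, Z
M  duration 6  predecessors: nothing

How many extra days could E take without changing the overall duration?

The longest chain is X→W→K→U→Z→V = 9+4+5+9+8+8 = 43; overall finish 43 days.
The longest chain containing E totals 15 days.
Slack of E = 39 − 11 = 28 days.

28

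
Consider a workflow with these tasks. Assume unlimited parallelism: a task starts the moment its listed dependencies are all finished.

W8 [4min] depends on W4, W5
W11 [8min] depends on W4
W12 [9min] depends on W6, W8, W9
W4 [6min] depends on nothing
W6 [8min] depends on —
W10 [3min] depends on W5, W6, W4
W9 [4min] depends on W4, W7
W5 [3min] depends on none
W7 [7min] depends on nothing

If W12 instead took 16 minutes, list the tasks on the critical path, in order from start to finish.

Baseline: W7→W9→W12 = 7+4+9 = 20 → 20 minutes.
W12 is on the critical path; changing it to 16 makes that path 27 minutes.
No other chain overtakes it, so the finish is 27 minutes.

W7, W9, W12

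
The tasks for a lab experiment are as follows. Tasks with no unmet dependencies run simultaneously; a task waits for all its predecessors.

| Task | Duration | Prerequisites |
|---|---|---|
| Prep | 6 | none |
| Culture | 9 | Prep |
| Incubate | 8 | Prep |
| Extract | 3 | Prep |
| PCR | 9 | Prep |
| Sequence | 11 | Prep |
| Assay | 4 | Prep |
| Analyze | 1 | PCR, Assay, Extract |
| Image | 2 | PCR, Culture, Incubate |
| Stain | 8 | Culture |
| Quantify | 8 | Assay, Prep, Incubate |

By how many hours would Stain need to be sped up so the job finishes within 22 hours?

Current finish: 23 hours; target: 22.
Stain is on every critical path, so each hour cut from Stain cuts the finish by one (this holds down to a finish of 22).
Need 23 − 22 = 1 hour off Stain → Stain becomes 7 hours, finish becomes 22.

1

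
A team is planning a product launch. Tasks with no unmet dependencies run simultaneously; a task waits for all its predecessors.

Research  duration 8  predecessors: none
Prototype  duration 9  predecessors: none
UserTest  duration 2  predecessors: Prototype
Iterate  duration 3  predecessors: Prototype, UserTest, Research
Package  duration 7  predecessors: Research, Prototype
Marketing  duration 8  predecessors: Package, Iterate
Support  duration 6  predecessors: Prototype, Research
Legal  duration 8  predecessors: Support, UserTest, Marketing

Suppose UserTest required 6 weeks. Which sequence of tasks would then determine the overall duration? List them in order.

Actual critical path: Prototype→Package→Marketing→Legal = 9+7+8+8 = 32 ⇒ 32 weeks.
UserTest is off the critical path — its longest chain is 30 weeks, giving 2 of slack.
New critical path: Prototype→UserTest→Iterate→Marketing→Legal = 9+6+3+8+8 = 34 ⇒ 34 weeks.

Prototype, UserTest, Iterate, Marketing, Legal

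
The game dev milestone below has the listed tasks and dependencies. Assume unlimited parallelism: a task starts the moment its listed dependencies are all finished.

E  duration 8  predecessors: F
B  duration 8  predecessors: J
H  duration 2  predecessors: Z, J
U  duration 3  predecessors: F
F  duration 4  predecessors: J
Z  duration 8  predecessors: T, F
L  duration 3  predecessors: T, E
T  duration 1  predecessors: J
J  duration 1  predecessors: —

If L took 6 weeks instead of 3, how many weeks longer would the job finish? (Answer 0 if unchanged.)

3

As given, the longest chain is J→F→E→L = 1+4+8+3 = 16, so the finish is 16 weeks.
Since L is critical, the +3 change carries straight to that chain (now 19 weeks).
No other chain overtakes it, so the finish is 19 weeks.
Change in finish: 19 − 16 = +3 weeks.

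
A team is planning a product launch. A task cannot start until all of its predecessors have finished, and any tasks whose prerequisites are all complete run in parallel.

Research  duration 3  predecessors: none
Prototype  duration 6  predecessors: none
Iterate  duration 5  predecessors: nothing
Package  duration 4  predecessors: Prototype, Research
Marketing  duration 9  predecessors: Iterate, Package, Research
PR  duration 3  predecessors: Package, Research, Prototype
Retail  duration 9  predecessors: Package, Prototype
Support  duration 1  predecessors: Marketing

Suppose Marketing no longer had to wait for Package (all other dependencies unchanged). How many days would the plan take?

With the dependency in place, Prototype→Package→Marketing→Support = 6+4+9+1 = 20 sets the finish at 20 days.
Without Package→Marketing, Marketing's earliest start moves from 10 to 5.
New critical path: Prototype→Package→Retail = 6+4+9 = 19 ⇒ 19 days.

19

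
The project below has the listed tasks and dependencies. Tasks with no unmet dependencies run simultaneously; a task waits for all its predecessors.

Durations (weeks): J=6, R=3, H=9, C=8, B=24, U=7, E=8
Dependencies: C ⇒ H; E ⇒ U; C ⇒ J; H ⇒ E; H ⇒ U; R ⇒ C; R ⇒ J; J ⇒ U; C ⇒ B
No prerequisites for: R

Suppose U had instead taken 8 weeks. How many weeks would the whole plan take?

36

The binding path is R→C→H→E→U = 3+8+9+8+7 = 35; finish at 35 weeks.
U lies on that path, so at 8 weeks the path becomes 36 weeks.
No other chain overtakes it, so the finish is 36 weeks.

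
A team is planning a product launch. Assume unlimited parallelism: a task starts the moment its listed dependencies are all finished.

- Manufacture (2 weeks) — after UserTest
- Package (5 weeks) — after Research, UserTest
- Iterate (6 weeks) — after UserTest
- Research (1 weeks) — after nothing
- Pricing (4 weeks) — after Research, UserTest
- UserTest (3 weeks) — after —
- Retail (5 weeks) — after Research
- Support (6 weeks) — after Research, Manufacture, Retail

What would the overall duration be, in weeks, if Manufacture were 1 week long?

Actual critical path: Research→Retail→Support = 1+5+6 = 12 ⇒ 12 weeks.
Manufacture has 1 week of float (longest path through it is 11).
No other chain overtakes it, so the finish is 12 weeks.

12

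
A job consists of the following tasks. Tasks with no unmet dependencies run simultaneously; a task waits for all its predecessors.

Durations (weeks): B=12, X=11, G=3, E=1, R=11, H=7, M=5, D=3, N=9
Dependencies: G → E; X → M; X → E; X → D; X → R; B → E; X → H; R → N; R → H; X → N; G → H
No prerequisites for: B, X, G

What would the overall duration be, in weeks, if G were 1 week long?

The binding path is X→R→N = 11+11+9 = 31; finish at 31 weeks.
G is off the critical path — its longest chain is 10 weeks, giving 21 of slack.
The critical path is still X→R→N; finish is now 31 weeks.

31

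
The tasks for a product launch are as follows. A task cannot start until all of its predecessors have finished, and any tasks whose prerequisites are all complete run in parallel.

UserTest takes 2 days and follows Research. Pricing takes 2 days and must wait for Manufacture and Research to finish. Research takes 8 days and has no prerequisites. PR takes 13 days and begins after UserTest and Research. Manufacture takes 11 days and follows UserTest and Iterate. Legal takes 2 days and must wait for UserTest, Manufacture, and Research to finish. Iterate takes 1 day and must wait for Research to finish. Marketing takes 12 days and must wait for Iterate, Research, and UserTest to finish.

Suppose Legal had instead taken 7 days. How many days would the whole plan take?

Actual critical path: Research→UserTest→Manufacture→Legal = 8+2+11+2 = 23 ⇒ 23 days.
Legal is on the critical path; changing it to 7 makes that path 28 days.
The critical path is still Research→UserTest→Manufacture→Legal; finish is now 28 days.

28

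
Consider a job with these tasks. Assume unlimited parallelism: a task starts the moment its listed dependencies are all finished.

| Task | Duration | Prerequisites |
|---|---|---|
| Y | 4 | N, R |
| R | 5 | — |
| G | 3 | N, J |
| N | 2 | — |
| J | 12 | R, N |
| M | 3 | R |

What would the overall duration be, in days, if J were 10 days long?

The binding path is R→J→G = 5+12+3 = 20; finish at 20 days.
Since J is critical, the -2 change carries straight to that chain (now 18 days).
The critical path is still R→J→G; finish is now 18 days.

18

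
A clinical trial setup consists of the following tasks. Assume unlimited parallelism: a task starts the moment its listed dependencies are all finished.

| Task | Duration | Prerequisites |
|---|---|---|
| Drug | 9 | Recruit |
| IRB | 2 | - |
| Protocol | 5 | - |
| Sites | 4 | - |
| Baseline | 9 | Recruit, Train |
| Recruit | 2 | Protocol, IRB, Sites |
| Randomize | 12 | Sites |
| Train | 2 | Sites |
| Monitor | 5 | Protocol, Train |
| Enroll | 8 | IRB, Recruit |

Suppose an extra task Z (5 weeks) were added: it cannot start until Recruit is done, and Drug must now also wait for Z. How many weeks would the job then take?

21

Originally the job takes 16 weeks.
With Z inserted, Drug now waits for max(Recruit, Z).
New critical path: Protocol→Recruit→Z→Drug = 5+2+5+9 = 21 ⇒ 21 weeks.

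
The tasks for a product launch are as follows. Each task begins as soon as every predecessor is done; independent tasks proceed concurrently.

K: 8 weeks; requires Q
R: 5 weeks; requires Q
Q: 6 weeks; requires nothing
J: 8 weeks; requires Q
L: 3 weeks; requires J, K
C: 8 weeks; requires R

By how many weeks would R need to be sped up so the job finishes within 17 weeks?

Current finish: 19 weeks; target: 17.
R is on every critical path, so each week cut from R cuts the finish by one (this holds down to a finish of 17).
Need 19 − 17 = 2 weeks off R → R becomes 3 weeks, finish becomes 17.

2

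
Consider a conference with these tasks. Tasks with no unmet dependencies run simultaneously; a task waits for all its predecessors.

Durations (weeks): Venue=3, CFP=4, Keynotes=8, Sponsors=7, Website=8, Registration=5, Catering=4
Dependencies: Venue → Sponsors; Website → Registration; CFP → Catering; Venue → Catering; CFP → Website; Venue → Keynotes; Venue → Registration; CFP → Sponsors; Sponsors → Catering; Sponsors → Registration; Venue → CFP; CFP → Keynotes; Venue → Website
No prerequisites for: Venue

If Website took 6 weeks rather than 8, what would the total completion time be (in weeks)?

19

Actual critical path: Venue→CFP→Website→Registration = 3+4+8+5 = 20 ⇒ 20 weeks.
Website is on the critical path; changing it to 6 makes that path 18 weeks.
The binding chain switches to Venue→CFP→Sponsors→Registration = 3+4+7+5 = 19; finish 19 weeks.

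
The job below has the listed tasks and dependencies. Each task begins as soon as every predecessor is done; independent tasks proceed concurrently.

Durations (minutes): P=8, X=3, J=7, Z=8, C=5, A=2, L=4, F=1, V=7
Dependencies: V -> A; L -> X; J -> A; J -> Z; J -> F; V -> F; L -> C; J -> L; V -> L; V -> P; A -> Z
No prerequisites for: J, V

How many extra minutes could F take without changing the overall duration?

9

J→A→Z = 7+2+8 = 17 sets the makespan at 17 minutes.
F finishes as early as 8 and must finish by 17.
Float = 17 − 8 = 9.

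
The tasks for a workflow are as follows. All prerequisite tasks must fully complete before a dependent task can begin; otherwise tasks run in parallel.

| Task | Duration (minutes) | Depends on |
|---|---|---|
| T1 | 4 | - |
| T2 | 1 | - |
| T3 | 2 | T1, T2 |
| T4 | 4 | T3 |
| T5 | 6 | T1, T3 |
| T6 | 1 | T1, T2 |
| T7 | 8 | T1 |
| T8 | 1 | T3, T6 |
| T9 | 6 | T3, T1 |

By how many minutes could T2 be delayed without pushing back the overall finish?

3

T1→T3→T5 = 4+2+6 = 12 sets the makespan at 12 minutes.
The longest chain containing T2 totals 9 minutes.
Slack of T2 = 3 − 0 = 3 minutes.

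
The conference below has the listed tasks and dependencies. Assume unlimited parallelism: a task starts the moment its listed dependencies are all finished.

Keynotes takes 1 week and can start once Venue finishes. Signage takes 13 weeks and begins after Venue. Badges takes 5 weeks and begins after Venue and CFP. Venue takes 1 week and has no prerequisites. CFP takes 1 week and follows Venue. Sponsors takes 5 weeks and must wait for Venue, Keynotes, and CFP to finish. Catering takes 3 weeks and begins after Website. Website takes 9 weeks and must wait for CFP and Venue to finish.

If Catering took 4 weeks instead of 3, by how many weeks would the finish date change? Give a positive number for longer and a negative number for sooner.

1

Critical path before the change: Venue→CFP→Website→Catering = 1+1+9+3 = 14 giving 14 weeks.
Since Catering is critical, the +1 change carries straight to that chain (now 15 weeks).
That remains the longest chain; total 15 weeks.
Change in finish: 15 − 14 = +1 weeks.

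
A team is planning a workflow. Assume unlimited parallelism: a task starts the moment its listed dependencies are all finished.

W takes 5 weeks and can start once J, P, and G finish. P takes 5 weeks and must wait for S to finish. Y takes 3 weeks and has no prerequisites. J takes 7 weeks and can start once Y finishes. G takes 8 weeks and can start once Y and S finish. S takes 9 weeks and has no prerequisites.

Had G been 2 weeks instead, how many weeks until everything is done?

Actual critical path: S→G→W = 9+8+5 = 22 ⇒ 22 weeks.
G lies on that path, so at 2 weeks the path becomes 16 weeks.
The binding chain switches to S→P→W = 9+5+5 = 19; finish 19 weeks.

19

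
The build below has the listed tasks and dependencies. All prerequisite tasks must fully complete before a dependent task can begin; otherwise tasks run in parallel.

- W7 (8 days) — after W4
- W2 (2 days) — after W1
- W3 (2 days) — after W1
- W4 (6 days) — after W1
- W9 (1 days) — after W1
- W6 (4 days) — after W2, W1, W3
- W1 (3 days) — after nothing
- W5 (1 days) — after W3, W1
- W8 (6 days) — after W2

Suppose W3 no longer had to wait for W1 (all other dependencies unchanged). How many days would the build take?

With the dependency in place, W1→W4→W7 = 3+6+8 = 17 sets the finish at 17 days.
Without W1→W3, W3's earliest start moves from 3 to 0.
After: W1→W4→W7 = 3+6+8 = 17 → 17 days.

17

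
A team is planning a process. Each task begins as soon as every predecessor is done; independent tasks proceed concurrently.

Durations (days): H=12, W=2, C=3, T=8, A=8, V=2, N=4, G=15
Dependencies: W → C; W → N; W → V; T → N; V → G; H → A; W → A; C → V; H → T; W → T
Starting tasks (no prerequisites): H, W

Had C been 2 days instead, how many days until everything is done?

Critical path before the change: H→T→N = 12+8+4 = 24 giving 24 days.
C is off the critical path — its longest chain is 22 days, giving 2 of slack.
That remains the longest chain; total 24 days.

24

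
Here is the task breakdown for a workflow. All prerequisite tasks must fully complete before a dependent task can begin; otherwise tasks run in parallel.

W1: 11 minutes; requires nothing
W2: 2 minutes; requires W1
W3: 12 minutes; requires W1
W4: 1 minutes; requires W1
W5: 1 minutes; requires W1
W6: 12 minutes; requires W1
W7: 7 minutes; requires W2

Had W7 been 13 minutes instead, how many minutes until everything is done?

Baseline: W1→W3 = 11+12 = 23 → 23 minutes.
W7 is off the critical path — its longest chain is 20 minutes, giving 3 of slack.
The binding chain switches to W1→W2→W7 = 11+2+13 = 26; finish 26 minutes.

26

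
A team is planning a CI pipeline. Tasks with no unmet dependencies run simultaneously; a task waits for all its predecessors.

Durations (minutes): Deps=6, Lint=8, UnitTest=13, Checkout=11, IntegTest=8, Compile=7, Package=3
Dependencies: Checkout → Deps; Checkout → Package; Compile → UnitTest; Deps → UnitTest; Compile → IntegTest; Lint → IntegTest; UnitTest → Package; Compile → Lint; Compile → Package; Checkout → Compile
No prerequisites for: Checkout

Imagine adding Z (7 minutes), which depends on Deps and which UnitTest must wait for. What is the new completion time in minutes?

Originally the schedule takes 34 minutes.
With Z inserted, UnitTest now waits for max(Deps, Compile, Z).
New critical path: Checkout→Deps→Z→UnitTest→Package = 11+6+7+13+3 = 40 ⇒ 40 minutes.

40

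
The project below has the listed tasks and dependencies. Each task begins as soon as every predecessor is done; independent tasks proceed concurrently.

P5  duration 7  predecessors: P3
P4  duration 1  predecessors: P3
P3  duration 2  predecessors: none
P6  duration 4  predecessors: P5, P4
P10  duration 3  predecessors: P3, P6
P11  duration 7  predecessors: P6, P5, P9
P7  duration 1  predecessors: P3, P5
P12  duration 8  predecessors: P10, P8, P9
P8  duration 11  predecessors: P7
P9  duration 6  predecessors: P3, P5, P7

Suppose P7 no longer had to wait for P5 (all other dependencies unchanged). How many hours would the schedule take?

Before: longest chain P3→P5→P7→P8→P12 = 2+7+1+11+8 = 29, finish 29.
Without P5→P7, P7's earliest start moves from 9 to 2.
New critical path: P3→P5→P6→P10→P12 = 2+7+4+3+8 = 24 ⇒ 24 hours.

24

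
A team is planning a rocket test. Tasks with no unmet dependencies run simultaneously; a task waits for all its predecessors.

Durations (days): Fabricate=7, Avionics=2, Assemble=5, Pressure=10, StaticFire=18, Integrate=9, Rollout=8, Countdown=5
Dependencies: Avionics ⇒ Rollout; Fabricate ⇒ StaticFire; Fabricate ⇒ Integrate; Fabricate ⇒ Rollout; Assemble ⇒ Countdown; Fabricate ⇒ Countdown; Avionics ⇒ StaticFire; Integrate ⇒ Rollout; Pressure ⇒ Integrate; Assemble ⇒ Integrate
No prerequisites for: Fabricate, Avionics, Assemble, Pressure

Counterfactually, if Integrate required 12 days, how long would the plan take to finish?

Critical path before the change: Pressure→Integrate→Rollout = 10+9+8 = 27 giving 27 days.
Integrate is on the critical path; changing it to 12 makes that path 30 days.
The critical path is still Pressure→Integrate→Rollout; finish is now 30 days.

30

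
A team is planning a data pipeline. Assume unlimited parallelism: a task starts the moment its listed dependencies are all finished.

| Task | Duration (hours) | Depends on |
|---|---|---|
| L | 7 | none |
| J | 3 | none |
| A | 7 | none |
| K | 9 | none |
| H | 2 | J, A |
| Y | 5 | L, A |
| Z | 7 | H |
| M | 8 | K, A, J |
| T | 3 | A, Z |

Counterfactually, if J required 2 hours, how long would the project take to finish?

19

Critical path before the change: A→H→Z→T = 7+2+7+3 = 19 giving 19 hours.
J is off the critical path — its longest chain is 15 hours, giving 4 of slack.
No other chain overtakes it, so the finish is 19 hours.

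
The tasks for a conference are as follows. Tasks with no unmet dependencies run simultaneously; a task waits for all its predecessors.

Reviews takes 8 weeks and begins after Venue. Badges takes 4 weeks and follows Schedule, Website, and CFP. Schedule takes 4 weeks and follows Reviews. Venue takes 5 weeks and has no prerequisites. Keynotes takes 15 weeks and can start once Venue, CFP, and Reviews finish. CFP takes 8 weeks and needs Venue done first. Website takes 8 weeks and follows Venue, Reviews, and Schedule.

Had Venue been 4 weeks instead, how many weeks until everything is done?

28

Actual critical path: Venue→Reviews→Schedule→Website→Badges = 5+8+4+8+4 = 29 ⇒ 29 weeks.
Venue lies on that path, so at 4 weeks the path becomes 28 weeks.
The critical path is still Venue→Reviews→Schedule→Website→Badges; finish is now 28 weeks.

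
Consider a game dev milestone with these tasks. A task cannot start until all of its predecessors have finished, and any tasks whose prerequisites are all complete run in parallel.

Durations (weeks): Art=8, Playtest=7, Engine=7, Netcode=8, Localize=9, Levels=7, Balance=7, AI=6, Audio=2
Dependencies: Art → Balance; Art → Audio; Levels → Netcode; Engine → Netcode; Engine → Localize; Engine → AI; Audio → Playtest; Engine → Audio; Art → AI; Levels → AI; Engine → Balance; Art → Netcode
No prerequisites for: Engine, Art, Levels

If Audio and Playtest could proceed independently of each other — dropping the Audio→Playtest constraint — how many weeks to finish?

Original critical path: Art→Audio→Playtest = 8+2+7 = 17 ⇒ 17 weeks.
Without Audio→Playtest, Playtest's earliest start moves from 10 to 0.
The longest chain is now Engine→Localize = 7+9 = 16, so the job takes 16 weeks.

16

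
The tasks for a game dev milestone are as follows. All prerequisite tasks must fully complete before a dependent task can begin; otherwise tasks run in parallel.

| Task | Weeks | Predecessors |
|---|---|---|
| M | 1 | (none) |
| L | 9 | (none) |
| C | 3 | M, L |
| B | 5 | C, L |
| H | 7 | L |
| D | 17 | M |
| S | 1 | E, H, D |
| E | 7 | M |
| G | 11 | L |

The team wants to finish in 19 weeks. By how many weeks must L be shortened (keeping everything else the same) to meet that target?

1

Current finish: 20 weeks; target: 19.
L is on every critical path, so each week cut from L cuts the finish by one (this holds down to a finish of 19).
Need 20 − 19 = 1 week off L → L becomes 8 weeks, finish becomes 19.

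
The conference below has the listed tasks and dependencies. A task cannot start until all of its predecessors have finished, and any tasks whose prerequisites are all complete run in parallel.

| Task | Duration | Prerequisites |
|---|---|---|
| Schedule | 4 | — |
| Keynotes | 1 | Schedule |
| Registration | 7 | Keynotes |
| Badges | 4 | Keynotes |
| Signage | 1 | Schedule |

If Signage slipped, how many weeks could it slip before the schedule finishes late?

7

Critical path: Schedule→Keynotes→Registration = 4+1+7 = 12, so the finish is 12 weeks.
The longest chain containing Signage totals 5 weeks.
Float = 12 − 5 = 7.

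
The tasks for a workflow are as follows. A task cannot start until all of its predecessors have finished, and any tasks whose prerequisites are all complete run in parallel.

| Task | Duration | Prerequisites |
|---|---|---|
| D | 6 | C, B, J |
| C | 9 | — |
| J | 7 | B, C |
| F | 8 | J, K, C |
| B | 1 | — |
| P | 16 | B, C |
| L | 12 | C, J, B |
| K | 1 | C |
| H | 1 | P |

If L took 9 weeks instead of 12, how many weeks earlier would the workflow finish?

As given, the longest chain is C→J→L = 9+7+12 = 28, so the finish is 28 weeks.
Since L is critical, the -3 change carries straight to that chain (now 25 weeks).
The binding chain switches to C→P→H = 9+16+1 = 26; finish 26 weeks.
Change in finish: 26 − 28 = -2 weeks.

2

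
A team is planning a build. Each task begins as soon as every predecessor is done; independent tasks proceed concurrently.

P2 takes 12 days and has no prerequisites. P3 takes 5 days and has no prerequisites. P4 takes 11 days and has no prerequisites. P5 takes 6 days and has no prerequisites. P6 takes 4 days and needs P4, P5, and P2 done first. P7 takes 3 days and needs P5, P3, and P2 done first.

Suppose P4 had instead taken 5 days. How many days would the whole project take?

Baseline: P2→P6 = 12+4 = 16 → 16 days.
P4 has 1 day of float (longest path through it is 15).
The critical path is still P2→P6; finish is now 16 days.

16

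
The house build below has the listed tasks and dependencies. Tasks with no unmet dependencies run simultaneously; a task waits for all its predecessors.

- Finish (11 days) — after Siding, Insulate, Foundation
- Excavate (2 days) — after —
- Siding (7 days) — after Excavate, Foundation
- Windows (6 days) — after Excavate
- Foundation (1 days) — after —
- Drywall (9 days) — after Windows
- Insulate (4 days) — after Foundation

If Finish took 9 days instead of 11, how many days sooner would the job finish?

Actual critical path: Excavate→Siding→Finish = 2+7+11 = 20 ⇒ 20 days.
Finish is on the critical path; changing it to 9 makes that path 18 days.
That remains the longest chain; total 18 days.
Change in finish: 18 − 20 = -2 days.

2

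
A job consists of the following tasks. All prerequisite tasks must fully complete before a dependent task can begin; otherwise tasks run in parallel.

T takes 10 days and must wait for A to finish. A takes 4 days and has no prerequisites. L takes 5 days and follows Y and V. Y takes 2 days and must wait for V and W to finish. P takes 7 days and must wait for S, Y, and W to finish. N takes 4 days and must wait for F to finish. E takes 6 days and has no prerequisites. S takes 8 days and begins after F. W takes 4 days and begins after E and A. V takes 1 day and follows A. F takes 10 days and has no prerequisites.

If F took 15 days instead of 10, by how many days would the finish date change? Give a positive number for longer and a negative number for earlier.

As given, the longest chain is F→S→P = 10+8+7 = 25, so the finish is 25 days.
Since F is critical, the +5 change carries straight to that chain (now 30 days).
That remains the longest chain; total 30 days.
Change in finish: 30 − 25 = +5 days.

5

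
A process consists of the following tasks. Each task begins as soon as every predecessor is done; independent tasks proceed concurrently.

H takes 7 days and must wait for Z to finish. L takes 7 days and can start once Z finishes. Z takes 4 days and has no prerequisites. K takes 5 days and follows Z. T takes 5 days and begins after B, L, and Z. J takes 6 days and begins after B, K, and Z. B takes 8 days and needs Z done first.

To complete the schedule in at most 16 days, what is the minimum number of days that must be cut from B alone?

2

Current finish: 18 days; target: 16.
B is on every critical path, so each day cut from B cuts the finish by one (this holds down to a finish of 16).
Need 18 − 16 = 2 days off B → B becomes 6 days, finish becomes 16.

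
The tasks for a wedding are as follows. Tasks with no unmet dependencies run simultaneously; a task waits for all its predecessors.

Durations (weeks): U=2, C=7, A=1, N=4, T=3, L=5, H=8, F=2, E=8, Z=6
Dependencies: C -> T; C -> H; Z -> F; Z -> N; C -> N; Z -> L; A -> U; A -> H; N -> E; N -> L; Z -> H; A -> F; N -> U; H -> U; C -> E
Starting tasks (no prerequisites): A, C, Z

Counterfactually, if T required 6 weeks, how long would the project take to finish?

19

Baseline: C→N→E = 7+4+8 = 19 → 19 weeks.
T has 9 weeks of float (longest path through it is 10).
The critical path is still C→N→E; finish is now 19 weeks.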